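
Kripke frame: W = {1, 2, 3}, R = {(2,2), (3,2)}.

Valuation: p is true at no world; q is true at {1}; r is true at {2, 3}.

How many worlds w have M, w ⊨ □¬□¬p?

1

1: no successors, so □¬□¬p holds vacuously. ✓
2: successors {2}; ¬□¬p there: 2:F. ✗
3: successors {2}; ¬□¬p there: 2:F. ✗
Satisfying worlds: {1}.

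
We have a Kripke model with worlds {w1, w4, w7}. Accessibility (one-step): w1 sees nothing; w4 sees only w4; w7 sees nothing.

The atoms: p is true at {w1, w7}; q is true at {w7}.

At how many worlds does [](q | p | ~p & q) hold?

2

w1: no successors, so [](q | p | ~p & q) holds vacuously. ✓
w4: successors {w4}; q | p | ~p & q there: w4:F. ✗
w7: no successors, so [](q | p | ~p & q) holds vacuously. ✓
Satisfying worlds: {w1, w7}.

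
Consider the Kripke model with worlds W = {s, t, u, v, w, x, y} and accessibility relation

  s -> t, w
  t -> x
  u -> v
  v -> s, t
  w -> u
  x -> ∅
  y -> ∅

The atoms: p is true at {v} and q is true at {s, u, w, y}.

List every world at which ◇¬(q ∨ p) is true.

{s, t, v}

s: successors {t, w}; ¬(q ∨ p) there: t:T, w:F. ✓
t: successors {x}; ¬(q ∨ p) there: x:T. ✓
u: successors {v}; ¬(q ∨ p) there: v:F. ✗
v: successors {s, t}; ¬(q ∨ p) there: s:F, t:T. ✓
w: successors {u}; ¬(q ∨ p) there: u:F. ✗
x: no successors, so ◇¬(q ∨ p) fails. ✗
y: no successors, so ◇¬(q ∨ p) fails. ✗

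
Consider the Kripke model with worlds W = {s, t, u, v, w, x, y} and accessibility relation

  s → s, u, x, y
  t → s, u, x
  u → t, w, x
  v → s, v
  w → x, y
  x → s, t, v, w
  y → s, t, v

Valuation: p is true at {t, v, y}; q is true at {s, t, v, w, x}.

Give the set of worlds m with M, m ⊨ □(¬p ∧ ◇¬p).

s: successors {s, u, x, y}; ¬p ∧ ◇¬p there: s:T, u:T, x:T, y:F. ✗
t: successors {s, u, x}; ¬p ∧ ◇¬p there: s:T, u:T, x:T. ✓
u: successors {t, w, x}; ¬p ∧ ◇¬p there: t:F, w:T, x:T. ✗
v: successors {s, v}; ¬p ∧ ◇¬p there: s:T, v:F. ✗
w: successors {x, y}; ¬p ∧ ◇¬p there: x:T, y:F. ✗
x: successors {s, t, v, w}; ¬p ∧ ◇¬p there: s:T, t:F, v:F, w:T. ✗
y: successors {s, t, v}; ¬p ∧ ◇¬p there: s:T, t:F, v:F. ✗

{t}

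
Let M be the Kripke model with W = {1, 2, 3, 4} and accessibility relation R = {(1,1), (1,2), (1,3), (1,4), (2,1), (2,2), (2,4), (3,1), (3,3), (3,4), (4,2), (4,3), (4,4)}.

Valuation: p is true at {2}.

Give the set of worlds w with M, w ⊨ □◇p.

1: successors {1, 2, 3, 4}; ◇p there: 1:T, 2:T, 3:F, 4:T. ✗
2: successors {1, 2, 4}; ◇p there: 1:T, 2:T, 4:T. ✓
3: successors {1, 3, 4}; ◇p there: 1:T, 3:F, 4:T. ✗
4: successors {2, 3, 4}; ◇p there: 2:T, 3:F, 4:T. ✗

{2}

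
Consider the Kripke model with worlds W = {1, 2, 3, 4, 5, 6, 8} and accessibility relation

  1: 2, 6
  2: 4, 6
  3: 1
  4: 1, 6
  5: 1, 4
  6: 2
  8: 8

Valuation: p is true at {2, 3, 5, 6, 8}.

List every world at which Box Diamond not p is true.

{6}

1: successors {2, 6}; Diamond not p there: 2:T, 6:F. ✗
2: successors {4, 6}; Diamond not p there: 4:T, 6:F. ✗
3: successors {1}; Diamond not p there: 1:F. ✗
4: successors {1, 6}; Diamond not p there: 1:F, 6:F. ✗
5: successors {1, 4}; Diamond not p there: 1:F, 4:T. ✗
6: successors {2}; Diamond not p there: 2:T. ✓
8: successors {8}; Diamond not p there: 8:F. ✗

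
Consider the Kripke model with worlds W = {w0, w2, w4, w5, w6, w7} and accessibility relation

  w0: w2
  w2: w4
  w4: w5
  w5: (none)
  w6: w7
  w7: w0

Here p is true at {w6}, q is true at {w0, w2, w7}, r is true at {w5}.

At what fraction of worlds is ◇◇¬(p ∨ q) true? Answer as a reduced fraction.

w0: successors {w2}; ◇¬(p ∨ q) there: w2:T. ✓
w2: successors {w4}; ◇¬(p ∨ q) there: w4:T. ✓
w4: successors {w5}; ◇¬(p ∨ q) there: w5:F. ✗
w5: no successors, so ◇◇¬(p ∨ q) fails. ✗
w6: successors {w7}; ◇¬(p ∨ q) there: w7:F. ✗
w7: successors {w0}; ◇¬(p ∨ q) there: w0:F. ✗
That's 2 of 6 worlds, so 2/6 = 1/3.

1/3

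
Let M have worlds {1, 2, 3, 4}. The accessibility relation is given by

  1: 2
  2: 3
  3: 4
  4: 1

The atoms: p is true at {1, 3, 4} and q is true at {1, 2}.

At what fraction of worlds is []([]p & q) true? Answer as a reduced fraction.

1: successors {2}; []p & q there: 2:T. ✓
2: successors {3}; []p & q there: 3:F. ✗
3: successors {4}; []p & q there: 4:F. ✗
4: successors {1}; []p & q there: 1:F. ✗
That's 1 of 4 worlds, so 1/4.

1/4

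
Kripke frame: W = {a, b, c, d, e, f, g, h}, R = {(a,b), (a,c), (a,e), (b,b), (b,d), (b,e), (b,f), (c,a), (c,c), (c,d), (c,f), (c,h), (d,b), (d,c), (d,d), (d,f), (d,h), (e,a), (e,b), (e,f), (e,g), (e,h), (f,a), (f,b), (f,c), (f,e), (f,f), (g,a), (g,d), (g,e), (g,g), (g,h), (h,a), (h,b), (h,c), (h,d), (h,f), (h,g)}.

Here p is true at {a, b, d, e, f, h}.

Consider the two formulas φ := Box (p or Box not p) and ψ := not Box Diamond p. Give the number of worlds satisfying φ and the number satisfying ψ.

1 and 0

For Box (p or Box not p):
a: successors {b, c, e}; p or Box not p there: b:T, c:F, e:T. ✗
b: successors {b, d, e, f}; p or Box not p there: b:T, d:T, e:T, f:T. ✓
c: successors {a, c, d, f, h}; p or Box not p there: a:T, c:F, d:T, f:T, h:T. ✗
d: successors {b, c, d, f, h}; p or Box not p there: b:T, c:F, d:T, f:T, h:T. ✗
e: successors {a, b, f, g, h}; p or Box not p there: a:T, b:T, f:T, g:F, h:T. ✗
f: successors {a, b, c, e, f}; p or Box not p there: a:T, b:T, c:F, e:T, f:T. ✗
g: successors {a, d, e, g, h}; p or Box not p there: a:T, d:T, e:T, g:F, h:T. ✗
h: successors {a, b, c, d, f, g}; p or Box not p there: a:T, b:T, c:F, d:T, f:T, g:F. ✗
— 1 world.
For not Box Diamond p:
a: Box Diamond p is T. ✗
b: Box Diamond p is T. ✗
c: Box Diamond p is T. ✗
d: Box Diamond p is T. ✗
e: Box Diamond p is T. ✗
f: Box Diamond p is T. ✗
g: Box Diamond p is T. ✗
h: Box Diamond p is T. ✗
— 0 worlds.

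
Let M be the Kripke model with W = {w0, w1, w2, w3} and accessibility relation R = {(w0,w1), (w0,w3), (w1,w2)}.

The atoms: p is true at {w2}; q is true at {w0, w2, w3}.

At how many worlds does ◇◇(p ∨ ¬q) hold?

w0: successors {w1, w3}; ◇(p ∨ ¬q) there: w1:T, w3:F. ✓
w1: successors {w2}; ◇(p ∨ ¬q) there: w2:F. ✗
w2: no successors, so ◇◇(p ∨ ¬q) fails. ✗
w3: no successors, so ◇◇(p ∨ ¬q) fails. ✗
Satisfying worlds: {w0}.

1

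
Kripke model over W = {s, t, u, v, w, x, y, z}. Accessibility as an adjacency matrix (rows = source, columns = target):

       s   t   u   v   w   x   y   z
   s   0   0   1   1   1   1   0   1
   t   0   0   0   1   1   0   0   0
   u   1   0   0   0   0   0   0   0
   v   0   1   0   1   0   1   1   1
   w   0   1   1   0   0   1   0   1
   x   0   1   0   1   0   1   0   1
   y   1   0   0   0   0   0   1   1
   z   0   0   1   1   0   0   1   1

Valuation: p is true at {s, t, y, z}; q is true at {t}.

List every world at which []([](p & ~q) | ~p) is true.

s: successors {u, v, w, x, z}; [](p & ~q) | ~p there: u:T, v:T, w:T, x:T, z:F. ✗
t: successors {v, w}; [](p & ~q) | ~p there: v:T, w:T. ✓
u: successors {s}; [](p & ~q) | ~p there: s:F. ✗
v: successors {t, v, x, y, z}; [](p & ~q) | ~p there: t:F, v:T, x:T, y:T, z:F. ✗
w: successors {t, u, x, z}; [](p & ~q) | ~p there: t:F, u:T, x:T, z:F. ✗
x: successors {t, v, x, z}; [](p & ~q) | ~p there: t:F, v:T, x:T, z:F. ✗
y: successors {s, y, z}; [](p & ~q) | ~p there: s:F, y:T, z:F. ✗
z: successors {u, v, y, z}; [](p & ~q) | ~p there: u:T, v:T, y:T, z:F. ✗

{t}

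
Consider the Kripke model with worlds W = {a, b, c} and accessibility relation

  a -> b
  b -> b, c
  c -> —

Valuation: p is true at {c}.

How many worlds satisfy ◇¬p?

a: successors {b}; ¬p there: b:T. ✓
b: successors {b, c}; ¬p there: b:T, c:F. ✓
c: no successors, so ◇¬p fails. ✗
Satisfying worlds: {a, b}.

2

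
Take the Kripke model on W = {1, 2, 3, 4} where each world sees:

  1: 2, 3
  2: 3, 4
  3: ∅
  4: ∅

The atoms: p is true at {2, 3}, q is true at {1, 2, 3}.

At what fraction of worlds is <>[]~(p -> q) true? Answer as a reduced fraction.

1: successors {2, 3}; []~(p -> q) there: 2:F, 3:T. ✓
2: successors {3, 4}; []~(p -> q) there: 3:T, 4:T. ✓
3: no successors, so <>[]~(p -> q) fails. ✗
4: no successors, so <>[]~(p -> q) fails. ✗
That's 2 of 4 worlds, so 2/4 = 1/2.

1/2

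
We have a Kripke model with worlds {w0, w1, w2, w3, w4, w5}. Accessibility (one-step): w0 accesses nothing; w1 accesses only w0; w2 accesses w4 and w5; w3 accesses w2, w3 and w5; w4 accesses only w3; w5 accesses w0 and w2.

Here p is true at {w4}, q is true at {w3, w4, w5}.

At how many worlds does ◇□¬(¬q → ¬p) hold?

2

w0: no successors, so ◇□¬(¬q → ¬p) fails. ✗
w1: successors {w0}; □¬(¬q → ¬p) there: w0:T. ✓
w2: successors {w4, w5}; □¬(¬q → ¬p) there: w4:F, w5:F. ✗
w3: successors {w2, w3, w5}; □¬(¬q → ¬p) there: w2:F, w3:F, w5:F. ✗
w4: successors {w3}; □¬(¬q → ¬p) there: w3:F. ✗
w5: successors {w0, w2}; □¬(¬q → ¬p) there: w0:T, w2:F. ✓
Satisfying worlds: {w1, w5}.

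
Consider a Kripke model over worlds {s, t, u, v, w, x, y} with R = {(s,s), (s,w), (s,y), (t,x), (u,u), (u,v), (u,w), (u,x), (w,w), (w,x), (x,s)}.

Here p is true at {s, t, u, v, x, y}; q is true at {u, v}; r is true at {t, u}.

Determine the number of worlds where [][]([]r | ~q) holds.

s: successors {s, w, y}; []([]r | ~q) there: s:T, w:T, y:T. ✓
t: successors {x}; []([]r | ~q) there: x:T. ✓
u: successors {u, v, w, x}; []([]r | ~q) there: u:F, v:T, w:T, x:T. ✗
v: no successors, so [][]([]r | ~q) holds vacuously. ✓
w: successors {w, x}; []([]r | ~q) there: w:T, x:T. ✓
x: successors {s}; []([]r | ~q) there: s:T. ✓
y: no successors, so [][]([]r | ~q) holds vacuously. ✓
Satisfying worlds: {s, t, v, w, x, y}.

6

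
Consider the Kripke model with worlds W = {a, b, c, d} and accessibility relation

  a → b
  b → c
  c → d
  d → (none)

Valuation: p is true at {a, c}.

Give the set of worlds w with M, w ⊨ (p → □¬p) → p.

a: p → □¬p is T, p is T. ✓
b: p → □¬p is T, p is F. ✗
c: p → □¬p is T, p is T. ✓
d: p → □¬p is T, p is F. ✗

{a, c}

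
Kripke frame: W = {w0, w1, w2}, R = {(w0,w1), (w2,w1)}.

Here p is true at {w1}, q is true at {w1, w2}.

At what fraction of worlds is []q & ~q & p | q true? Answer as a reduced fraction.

2/3

w0: []q & ~q & p is F, q is F. ✗
w1: []q & ~q & p is F, q is T. ✓
w2: []q & ~q & p is F, q is T. ✓
That's 2 of 3 worlds, so 2/3.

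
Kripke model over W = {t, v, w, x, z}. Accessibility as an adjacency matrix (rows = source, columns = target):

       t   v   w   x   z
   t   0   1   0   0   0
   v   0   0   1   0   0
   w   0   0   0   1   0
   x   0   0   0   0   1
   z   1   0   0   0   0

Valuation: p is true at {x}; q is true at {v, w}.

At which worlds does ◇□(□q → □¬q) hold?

t: successors {v}; □(□q → □¬q) there: v:T. ✓
v: successors {w}; □(□q → □¬q) there: w:T. ✓
w: successors {x}; □(□q → □¬q) there: x:T. ✓
x: successors {z}; □(□q → □¬q) there: z:F. ✗
z: successors {t}; □(□q → □¬q) there: t:F. ✗

{t, v, w}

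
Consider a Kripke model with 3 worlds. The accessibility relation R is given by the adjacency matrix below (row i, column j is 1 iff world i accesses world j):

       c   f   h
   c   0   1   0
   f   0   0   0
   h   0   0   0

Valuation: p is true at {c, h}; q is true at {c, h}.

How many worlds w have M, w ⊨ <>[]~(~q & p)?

1

c: successors {f}; []~(~q & p) there: f:T. ✓
f: no successors, so <>[]~(~q & p) fails. ✗
h: no successors, so <>[]~(~q & p) fails. ✗
Satisfying worlds: {c}.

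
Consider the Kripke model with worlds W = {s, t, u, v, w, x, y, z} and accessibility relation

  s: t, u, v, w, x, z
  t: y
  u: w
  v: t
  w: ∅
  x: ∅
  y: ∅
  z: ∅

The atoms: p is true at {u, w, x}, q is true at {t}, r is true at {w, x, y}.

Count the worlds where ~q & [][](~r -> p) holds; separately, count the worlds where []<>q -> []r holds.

For ~q & [][](~r -> p):
s: ~q is T, [][](~r -> p) is F. ✗
t: ~q is F, [][](~r -> p) is T. ✗
u: ~q is T, [][](~r -> p) is T. ✓
v: ~q is T, [][](~r -> p) is T. ✓
w: ~q is T, [][](~r -> p) is T. ✓
x: ~q is T, [][](~r -> p) is T. ✓
y: ~q is T, [][](~r -> p) is T. ✓
z: ~q is T, [][](~r -> p) is T. ✓
— 6 worlds.
For []<>q -> []r:
s: []<>q is F, []r is F. ✓
t: []<>q is F, []r is T. ✓
u: []<>q is F, []r is T. ✓
v: []<>q is F, []r is F. ✓
w: []<>q is T, []r is T. ✓
x: []<>q is T, []r is T. ✓
y: []<>q is T, []r is T. ✓
z: []<>q is T, []r is T. ✓
— 8 worlds.

6 and 8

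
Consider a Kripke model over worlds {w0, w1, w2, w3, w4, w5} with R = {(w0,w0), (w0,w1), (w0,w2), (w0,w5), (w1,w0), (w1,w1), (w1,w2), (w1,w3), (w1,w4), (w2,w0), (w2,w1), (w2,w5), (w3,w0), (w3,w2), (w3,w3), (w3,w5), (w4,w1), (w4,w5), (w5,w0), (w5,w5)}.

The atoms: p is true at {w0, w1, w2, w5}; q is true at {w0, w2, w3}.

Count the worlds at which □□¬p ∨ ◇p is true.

6

w0: □□¬p is F, ◇p is T. ✓
w1: □□¬p is F, ◇p is T. ✓
w2: □□¬p is F, ◇p is T. ✓
w3: □□¬p is F, ◇p is T. ✓
w4: □□¬p is F, ◇p is T. ✓
w5: □□¬p is F, ◇p is T. ✓
Satisfying worlds: {w0, w1, w2, w3, w4, w5}.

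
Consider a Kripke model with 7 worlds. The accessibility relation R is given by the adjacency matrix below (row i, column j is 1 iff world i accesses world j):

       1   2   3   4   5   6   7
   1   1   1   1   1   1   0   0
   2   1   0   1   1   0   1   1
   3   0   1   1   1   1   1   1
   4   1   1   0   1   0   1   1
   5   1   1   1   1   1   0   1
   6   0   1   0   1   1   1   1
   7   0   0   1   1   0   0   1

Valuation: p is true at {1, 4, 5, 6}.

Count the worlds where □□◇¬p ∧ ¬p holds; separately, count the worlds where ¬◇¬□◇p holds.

For □□◇¬p ∧ ¬p:
1: □□◇¬p is T, ¬p is F. ✗
2: □□◇¬p is T, ¬p is T. ✓
3: □□◇¬p is T, ¬p is T. ✓
4: □□◇¬p is T, ¬p is F. ✗
5: □□◇¬p is T, ¬p is F. ✗
6: □□◇¬p is T, ¬p is F. ✗
7: □□◇¬p is T, ¬p is T. ✓
— 3 worlds.
For ¬◇¬□◇p:
1: ◇¬□◇p is F. ✓
2: ◇¬□◇p is F. ✓
3: ◇¬□◇p is F. ✓
4: ◇¬□◇p is F. ✓
5: ◇¬□◇p is F. ✓
6: ◇¬□◇p is F. ✓
7: ◇¬□◇p is F. ✓
— 7 worlds.

3 and 7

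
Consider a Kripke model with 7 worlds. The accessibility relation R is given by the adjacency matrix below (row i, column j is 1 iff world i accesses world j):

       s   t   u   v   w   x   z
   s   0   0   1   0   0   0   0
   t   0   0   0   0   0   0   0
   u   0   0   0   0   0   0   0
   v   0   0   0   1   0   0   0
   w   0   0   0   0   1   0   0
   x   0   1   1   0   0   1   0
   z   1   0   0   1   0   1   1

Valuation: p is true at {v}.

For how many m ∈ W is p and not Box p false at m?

s: p is F, not Box p is T. ✗
t: p is F, not Box p is F. ✗
u: p is F, not Box p is F. ✗
v: p is T, not Box p is F. ✗
w: p is F, not Box p is T. ✗
x: p is F, not Box p is T. ✗
z: p is F, not Box p is T. ✗
Satisfying worlds: ∅.
So p and not Box p fails at the other 7 worlds.

7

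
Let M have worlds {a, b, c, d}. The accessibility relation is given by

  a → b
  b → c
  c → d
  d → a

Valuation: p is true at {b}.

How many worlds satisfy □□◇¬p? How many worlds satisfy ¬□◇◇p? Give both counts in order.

For □□◇¬p:
a: successors {b}; □◇¬p there: b:T. ✓
b: successors {c}; □◇¬p there: c:T. ✓
c: successors {d}; □◇¬p there: d:F. ✗
d: successors {a}; □◇¬p there: a:T. ✓
— 3 worlds.
For ¬□◇◇p:
a: □◇◇p is F. ✓
b: □◇◇p is F. ✓
c: □◇◇p is T. ✗
d: □◇◇p is F. ✓
— 3 worlds.

3 and 3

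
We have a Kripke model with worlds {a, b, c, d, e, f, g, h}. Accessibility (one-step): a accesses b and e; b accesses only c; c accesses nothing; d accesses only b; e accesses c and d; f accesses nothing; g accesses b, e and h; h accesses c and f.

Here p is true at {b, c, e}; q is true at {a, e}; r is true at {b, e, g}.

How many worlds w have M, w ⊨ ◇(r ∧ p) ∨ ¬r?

6

a: ◇(r ∧ p) is T, ¬r is T. ✓
b: ◇(r ∧ p) is F, ¬r is F. ✗
c: ◇(r ∧ p) is F, ¬r is T. ✓
d: ◇(r ∧ p) is T, ¬r is T. ✓
e: ◇(r ∧ p) is F, ¬r is F. ✗
f: ◇(r ∧ p) is F, ¬r is T. ✓
g: ◇(r ∧ p) is T, ¬r is F. ✓
h: ◇(r ∧ p) is F, ¬r is T. ✓
Satisfying worlds: {a, c, d, f, g, h}.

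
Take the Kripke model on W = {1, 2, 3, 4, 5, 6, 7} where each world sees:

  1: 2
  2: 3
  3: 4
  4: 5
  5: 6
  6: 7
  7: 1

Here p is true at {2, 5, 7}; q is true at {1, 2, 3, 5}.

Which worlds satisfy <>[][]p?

1: successors {2}; [][]p there: 2:F. ✗
2: successors {3}; [][]p there: 3:T. ✓
3: successors {4}; [][]p there: 4:F. ✗
4: successors {5}; [][]p there: 5:T. ✓
5: successors {6}; [][]p there: 6:F. ✗
6: successors {7}; [][]p there: 7:T. ✓
7: successors {1}; [][]p there: 1:F. ✗

{2, 4, 6}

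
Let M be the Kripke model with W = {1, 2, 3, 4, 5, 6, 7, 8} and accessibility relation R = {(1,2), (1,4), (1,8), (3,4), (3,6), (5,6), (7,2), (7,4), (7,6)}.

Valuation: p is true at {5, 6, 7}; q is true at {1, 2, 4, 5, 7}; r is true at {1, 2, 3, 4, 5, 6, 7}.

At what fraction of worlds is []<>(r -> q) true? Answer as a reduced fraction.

1: successors {2, 4, 8}; <>(r -> q) there: 2:F, 4:F, 8:F. ✗
2: no successors, so []<>(r -> q) holds vacuously. ✓
3: successors {4, 6}; <>(r -> q) there: 4:F, 6:F. ✗
4: no successors, so []<>(r -> q) holds vacuously. ✓
5: successors {6}; <>(r -> q) there: 6:F. ✗
6: no successors, so []<>(r -> q) holds vacuously. ✓
7: successors {2, 4, 6}; <>(r -> q) there: 2:F, 4:F, 6:F. ✗
8: no successors, so []<>(r -> q) holds vacuously. ✓
That's 4 of 8 worlds, so 4/8 = 1/2.

1/2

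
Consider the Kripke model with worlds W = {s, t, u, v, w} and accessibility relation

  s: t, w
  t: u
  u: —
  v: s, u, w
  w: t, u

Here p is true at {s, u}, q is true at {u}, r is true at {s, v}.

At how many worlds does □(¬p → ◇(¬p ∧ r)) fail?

3

s: successors {t, w}; ¬p → ◇(¬p ∧ r) there: t:F, w:F. ✗
t: successors {u}; ¬p → ◇(¬p ∧ r) there: u:T. ✓
u: no successors, so □(¬p → ◇(¬p ∧ r)) holds vacuously. ✓
v: successors {s, u, w}; ¬p → ◇(¬p ∧ r) there: s:T, u:T, w:F. ✗
w: successors {t, u}; ¬p → ◇(¬p ∧ r) there: t:F, u:T. ✗
Satisfying worlds: {t, u}.
So □(¬p → ◇(¬p ∧ r)) fails at the other 3 worlds.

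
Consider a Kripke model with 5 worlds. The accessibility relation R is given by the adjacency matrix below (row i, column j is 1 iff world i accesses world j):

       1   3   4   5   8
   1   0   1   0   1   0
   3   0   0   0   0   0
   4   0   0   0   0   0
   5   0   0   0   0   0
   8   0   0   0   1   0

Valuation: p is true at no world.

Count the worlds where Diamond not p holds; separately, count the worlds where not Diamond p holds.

2 and 5

For Diamond not p:
1: successors {3, 5}; not p there: 3:T, 5:T. ✓
3: no successors, so Diamond not p fails. ✗
4: no successors, so Diamond not p fails. ✗
5: no successors, so Diamond not p fails. ✗
8: successors {5}; not p there: 5:T. ✓
— 2 worlds.
For not Diamond p:
1: Diamond p is F. ✓
3: Diamond p is F. ✓
4: Diamond p is F. ✓
5: Diamond p is F. ✓
8: Diamond p is F. ✓
— 5 worlds.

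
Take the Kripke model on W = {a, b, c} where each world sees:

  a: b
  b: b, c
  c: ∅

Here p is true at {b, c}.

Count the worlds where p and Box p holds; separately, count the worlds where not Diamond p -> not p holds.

For p and Box p:
a: p is F, Box p is T. ✗
b: p is T, Box p is T. ✓
c: p is T, Box p is T. ✓
— 2 worlds.
For not Diamond p -> not p:
a: not Diamond p is F, not p is T. ✓
b: not Diamond p is F, not p is F. ✓
c: not Diamond p is T, not p is F. ✗
— 2 worlds.

2 and 2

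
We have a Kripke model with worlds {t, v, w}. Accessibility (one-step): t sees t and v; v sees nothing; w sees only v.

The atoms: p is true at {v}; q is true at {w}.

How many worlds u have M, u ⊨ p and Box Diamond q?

1

t: p is F, Box Diamond q is F. ✗
v: p is T, Box Diamond q is T. ✓
w: p is F, Box Diamond q is F. ✗
Satisfying worlds: {v}.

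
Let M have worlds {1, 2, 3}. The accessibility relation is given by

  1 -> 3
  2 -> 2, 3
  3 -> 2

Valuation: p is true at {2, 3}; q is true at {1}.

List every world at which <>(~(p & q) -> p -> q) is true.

1: successors {3}; ~(p & q) -> p -> q there: 3:F. ✗
2: successors {2, 3}; ~(p & q) -> p -> q there: 2:F, 3:F. ✗
3: successors {2}; ~(p & q) -> p -> q there: 2:F. ✗

∅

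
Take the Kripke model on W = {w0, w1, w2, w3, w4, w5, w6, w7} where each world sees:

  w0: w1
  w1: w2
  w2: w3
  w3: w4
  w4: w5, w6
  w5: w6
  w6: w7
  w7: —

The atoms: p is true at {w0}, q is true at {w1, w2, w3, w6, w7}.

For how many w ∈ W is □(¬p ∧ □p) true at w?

w0: successors {w1}; ¬p ∧ □p there: w1:F. ✗
w1: successors {w2}; ¬p ∧ □p there: w2:F. ✗
w2: successors {w3}; ¬p ∧ □p there: w3:F. ✗
w3: successors {w4}; ¬p ∧ □p there: w4:F. ✗
w4: successors {w5, w6}; ¬p ∧ □p there: w5:F, w6:F. ✗
w5: successors {w6}; ¬p ∧ □p there: w6:F. ✗
w6: successors {w7}; ¬p ∧ □p there: w7:T. ✓
w7: no successors, so □(¬p ∧ □p) holds vacuously. ✓
Satisfying worlds: {w6, w7}.

2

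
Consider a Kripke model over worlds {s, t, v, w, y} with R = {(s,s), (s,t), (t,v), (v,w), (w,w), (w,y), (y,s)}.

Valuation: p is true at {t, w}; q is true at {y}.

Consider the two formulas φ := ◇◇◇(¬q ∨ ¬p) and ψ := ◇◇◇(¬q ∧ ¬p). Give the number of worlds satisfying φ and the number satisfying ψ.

5 and 4

For ◇◇◇(¬q ∨ ¬p):
s: successors {s, t}; ◇◇(¬q ∨ ¬p) there: s:T, t:T. ✓
t: successors {v}; ◇◇(¬q ∨ ¬p) there: v:T. ✓
v: successors {w}; ◇◇(¬q ∨ ¬p) there: w:T. ✓
w: successors {w, y}; ◇◇(¬q ∨ ¬p) there: w:T, y:T. ✓
y: successors {s}; ◇◇(¬q ∨ ¬p) there: s:T. ✓
— 5 worlds.
For ◇◇◇(¬q ∧ ¬p):
s: successors {s, t}; ◇◇(¬q ∧ ¬p) there: s:T, t:F. ✓
t: successors {v}; ◇◇(¬q ∧ ¬p) there: v:F. ✗
v: successors {w}; ◇◇(¬q ∧ ¬p) there: w:T. ✓
w: successors {w, y}; ◇◇(¬q ∧ ¬p) there: w:T, y:T. ✓
y: successors {s}; ◇◇(¬q ∧ ¬p) there: s:T. ✓
— 4 worlds.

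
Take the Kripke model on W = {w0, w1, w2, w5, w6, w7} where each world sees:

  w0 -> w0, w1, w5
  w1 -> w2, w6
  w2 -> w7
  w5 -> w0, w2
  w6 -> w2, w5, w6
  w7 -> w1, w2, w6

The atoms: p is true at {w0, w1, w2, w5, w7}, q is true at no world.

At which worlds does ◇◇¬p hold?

{w0, w1, w2, w6, w7}

w0: successors {w0, w1, w5}; ◇¬p there: w0:F, w1:T, w5:F. ✓
w1: successors {w2, w6}; ◇¬p there: w2:F, w6:T. ✓
w2: successors {w7}; ◇¬p there: w7:T. ✓
w5: successors {w0, w2}; ◇¬p there: w0:F, w2:F. ✗
w6: successors {w2, w5, w6}; ◇¬p there: w2:F, w5:F, w6:T. ✓
w7: successors {w1, w2, w6}; ◇¬p there: w1:T, w2:F, w6:T. ✓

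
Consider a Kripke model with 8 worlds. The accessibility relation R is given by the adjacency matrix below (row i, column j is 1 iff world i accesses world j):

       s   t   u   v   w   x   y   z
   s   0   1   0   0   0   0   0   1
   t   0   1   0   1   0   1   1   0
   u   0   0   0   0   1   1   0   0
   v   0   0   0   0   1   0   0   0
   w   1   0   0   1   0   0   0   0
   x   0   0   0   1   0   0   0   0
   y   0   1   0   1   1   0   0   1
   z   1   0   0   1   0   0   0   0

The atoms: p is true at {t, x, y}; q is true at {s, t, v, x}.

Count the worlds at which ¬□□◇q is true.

s: □□◇q is F. ✓
t: □□◇q is F. ✓
u: □□◇q is F. ✓
v: □□◇q is F. ✓
w: □□◇q is T. ✗
x: □□◇q is T. ✗
y: □□◇q is F. ✓
z: □□◇q is T. ✗
Satisfying worlds: {s, t, u, v, y}.

5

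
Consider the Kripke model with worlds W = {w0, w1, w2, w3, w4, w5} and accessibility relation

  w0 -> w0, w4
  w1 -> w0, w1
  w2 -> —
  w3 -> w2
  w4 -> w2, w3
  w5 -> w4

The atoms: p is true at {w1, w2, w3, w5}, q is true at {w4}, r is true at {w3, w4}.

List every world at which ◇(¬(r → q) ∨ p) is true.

{w1, w3, w4}

w0: successors {w0, w4}; ¬(r → q) ∨ p there: w0:F, w4:F. ✗
w1: successors {w0, w1}; ¬(r → q) ∨ p there: w0:F, w1:T. ✓
w2: no successors, so ◇(¬(r → q) ∨ p) fails. ✗
w3: successors {w2}; ¬(r → q) ∨ p there: w2:T. ✓
w4: successors {w2, w3}; ¬(r → q) ∨ p there: w2:T, w3:T. ✓
w5: successors {w4}; ¬(r → q) ∨ p there: w4:F. ✗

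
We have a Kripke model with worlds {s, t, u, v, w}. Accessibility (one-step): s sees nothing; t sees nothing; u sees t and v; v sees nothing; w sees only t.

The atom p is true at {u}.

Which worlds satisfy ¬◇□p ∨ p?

{s, t, u, v}

s: ¬◇□p is T, p is F. ✓
t: ¬◇□p is T, p is F. ✓
u: ¬◇□p is F, p is T. ✓
v: ¬◇□p is T, p is F. ✓
w: ¬◇□p is F, p is F. ✗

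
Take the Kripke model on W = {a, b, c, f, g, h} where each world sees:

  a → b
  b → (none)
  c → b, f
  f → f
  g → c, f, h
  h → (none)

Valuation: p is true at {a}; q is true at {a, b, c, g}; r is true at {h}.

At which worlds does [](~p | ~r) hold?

a: successors {b}; ~p | ~r there: b:T. ✓
b: no successors, so [](~p | ~r) holds vacuously. ✓
c: successors {b, f}; ~p | ~r there: b:T, f:T. ✓
f: successors {f}; ~p | ~r there: f:T. ✓
g: successors {c, f, h}; ~p | ~r there: c:T, f:T, h:T. ✓
h: no successors, so [](~p | ~r) holds vacuously. ✓

{a, b, c, f, g, h}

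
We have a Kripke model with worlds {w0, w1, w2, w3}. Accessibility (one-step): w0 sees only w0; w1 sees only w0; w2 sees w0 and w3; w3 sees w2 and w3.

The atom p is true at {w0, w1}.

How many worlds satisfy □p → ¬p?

w0: □p is T, ¬p is F. ✗
w1: □p is T, ¬p is F. ✗
w2: □p is F, ¬p is T. ✓
w3: □p is F, ¬p is T. ✓
Satisfying worlds: {w2, w3}.

2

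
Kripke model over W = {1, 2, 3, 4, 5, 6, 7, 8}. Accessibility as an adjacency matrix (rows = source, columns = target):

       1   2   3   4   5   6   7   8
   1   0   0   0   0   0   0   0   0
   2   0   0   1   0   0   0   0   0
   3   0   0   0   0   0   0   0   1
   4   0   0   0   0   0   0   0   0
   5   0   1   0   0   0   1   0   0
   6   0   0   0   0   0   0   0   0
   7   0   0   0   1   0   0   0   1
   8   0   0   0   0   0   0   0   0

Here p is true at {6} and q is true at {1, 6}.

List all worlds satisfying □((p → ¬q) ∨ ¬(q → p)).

1: no successors, so □((p → ¬q) ∨ ¬(q → p)) holds vacuously. ✓
2: successors {3}; (p → ¬q) ∨ ¬(q → p) there: 3:T. ✓
3: successors {8}; (p → ¬q) ∨ ¬(q → p) there: 8:T. ✓
4: no successors, so □((p → ¬q) ∨ ¬(q → p)) holds vacuously. ✓
5: successors {2, 6}; (p → ¬q) ∨ ¬(q → p) there: 2:T, 6:F. ✗
6: no successors, so □((p → ¬q) ∨ ¬(q → p)) holds vacuously. ✓
7: successors {4, 8}; (p → ¬q) ∨ ¬(q → p) there: 4:T, 8:T. ✓
8: no successors, so □((p → ¬q) ∨ ¬(q → p)) holds vacuously. ✓

{1, 2, 3, 4, 6, 7, 8}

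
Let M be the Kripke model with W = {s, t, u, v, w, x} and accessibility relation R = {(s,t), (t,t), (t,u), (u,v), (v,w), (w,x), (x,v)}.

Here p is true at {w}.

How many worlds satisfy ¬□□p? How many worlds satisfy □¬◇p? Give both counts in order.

For ¬□□p:
s: □□p is F. ✓
t: □□p is F. ✓
u: □□p is T. ✗
v: □□p is F. ✓
w: □□p is F. ✓
x: □□p is T. ✗
— 4 worlds.
For □¬◇p:
s: successors {t}; ¬◇p there: t:T. ✓
t: successors {t, u}; ¬◇p there: t:T, u:T. ✓
u: successors {v}; ¬◇p there: v:F. ✗
v: successors {w}; ¬◇p there: w:T. ✓
w: successors {x}; ¬◇p there: x:T. ✓
x: successors {v}; ¬◇p there: v:F. ✗
— 4 worlds.

4 and 4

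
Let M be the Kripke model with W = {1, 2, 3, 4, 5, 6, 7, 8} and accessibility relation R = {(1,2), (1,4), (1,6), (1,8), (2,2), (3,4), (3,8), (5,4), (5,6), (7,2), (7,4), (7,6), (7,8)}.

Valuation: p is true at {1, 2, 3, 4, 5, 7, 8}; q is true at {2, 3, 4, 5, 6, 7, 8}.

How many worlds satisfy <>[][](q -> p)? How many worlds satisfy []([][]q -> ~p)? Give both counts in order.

For <>[][](q -> p):
1: successors {2, 4, 6, 8}; [][](q -> p) there: 2:T, 4:T, 6:T, 8:T. ✓
2: successors {2}; [][](q -> p) there: 2:T. ✓
3: successors {4, 8}; [][](q -> p) there: 4:T, 8:T. ✓
4: no successors, so <>[][](q -> p) fails. ✗
5: successors {4, 6}; [][](q -> p) there: 4:T, 6:T. ✓
6: no successors, so <>[][](q -> p) fails. ✗
7: successors {2, 4, 6, 8}; [][](q -> p) there: 2:T, 4:T, 6:T, 8:T. ✓
8: no successors, so <>[][](q -> p) fails. ✗
— 5 worlds.
For []([][]q -> ~p):
1: successors {2, 4, 6, 8}; [][]q -> ~p there: 2:F, 4:F, 6:T, 8:F. ✗
2: successors {2}; [][]q -> ~p there: 2:F. ✗
3: successors {4, 8}; [][]q -> ~p there: 4:F, 8:F. ✗
4: no successors, so []([][]q -> ~p) holds vacuously. ✓
5: successors {4, 6}; [][]q -> ~p there: 4:F, 6:T. ✗
6: no successors, so []([][]q -> ~p) holds vacuously. ✓
7: successors {2, 4, 6, 8}; [][]q -> ~p there: 2:F, 4:F, 6:T, 8:F. ✗
8: no successors, so []([][]q -> ~p) holds vacuously. ✓
— 3 worlds.

5 and 3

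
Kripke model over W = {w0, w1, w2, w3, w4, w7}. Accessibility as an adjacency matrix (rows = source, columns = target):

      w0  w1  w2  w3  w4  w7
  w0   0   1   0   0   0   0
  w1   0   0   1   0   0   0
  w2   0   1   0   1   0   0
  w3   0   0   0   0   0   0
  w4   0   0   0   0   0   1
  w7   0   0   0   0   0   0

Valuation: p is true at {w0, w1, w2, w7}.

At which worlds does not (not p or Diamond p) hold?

{w7}

w0: not p or Diamond p is T. ✗
w1: not p or Diamond p is T. ✗
w2: not p or Diamond p is T. ✗
w3: not p or Diamond p is T. ✗
w4: not p or Diamond p is T. ✗
w7: not p or Diamond p is F. ✓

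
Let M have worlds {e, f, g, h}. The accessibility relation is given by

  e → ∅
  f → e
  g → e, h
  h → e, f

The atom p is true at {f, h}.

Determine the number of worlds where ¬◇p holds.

2

e: ◇p is F. ✓
f: ◇p is F. ✓
g: ◇p is T. ✗
h: ◇p is T. ✗
Satisfying worlds: {e, f}.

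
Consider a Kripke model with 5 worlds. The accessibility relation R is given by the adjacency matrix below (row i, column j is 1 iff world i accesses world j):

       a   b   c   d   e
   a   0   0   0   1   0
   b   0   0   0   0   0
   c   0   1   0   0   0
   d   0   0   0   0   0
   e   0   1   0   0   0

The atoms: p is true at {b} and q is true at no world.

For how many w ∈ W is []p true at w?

a: successors {d}; p there: d:F. ✗
b: no successors, so []p holds vacuously. ✓
c: successors {b}; p there: b:T. ✓
d: no successors, so []p holds vacuously. ✓
e: successors {b}; p there: b:T. ✓
Satisfying worlds: {b, c, d, e}.

4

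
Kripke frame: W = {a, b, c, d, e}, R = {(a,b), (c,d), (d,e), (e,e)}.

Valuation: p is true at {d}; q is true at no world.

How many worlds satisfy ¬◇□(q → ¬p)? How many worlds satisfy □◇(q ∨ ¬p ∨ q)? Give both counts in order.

For ¬◇□(q → ¬p):
a: ◇□(q → ¬p) is T. ✗
b: ◇□(q → ¬p) is F. ✓
c: ◇□(q → ¬p) is T. ✗
d: ◇□(q → ¬p) is T. ✗
e: ◇□(q → ¬p) is T. ✗
— 1 world.
For □◇(q ∨ ¬p ∨ q):
a: successors {b}; ◇(q ∨ ¬p ∨ q) there: b:F. ✗
b: no successors, so □◇(q ∨ ¬p ∨ q) holds vacuously. ✓
c: successors {d}; ◇(q ∨ ¬p ∨ q) there: d:T. ✓
d: successors {e}; ◇(q ∨ ¬p ∨ q) there: e:T. ✓
e: successors {e}; ◇(q ∨ ¬p ∨ q) there: e:T. ✓
— 4 worlds.

1 and 4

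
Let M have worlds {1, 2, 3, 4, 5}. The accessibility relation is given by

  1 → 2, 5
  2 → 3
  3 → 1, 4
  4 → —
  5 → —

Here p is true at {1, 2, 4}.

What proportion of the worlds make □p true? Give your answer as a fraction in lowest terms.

1: successors {2, 5}; p there: 2:T, 5:F. ✗
2: successors {3}; p there: 3:F. ✗
3: successors {1, 4}; p there: 1:T, 4:T. ✓
4: no successors, so □p holds vacuously. ✓
5: no successors, so □p holds vacuously. ✓
That's 3 of 5 worlds, so 3/5.

3/5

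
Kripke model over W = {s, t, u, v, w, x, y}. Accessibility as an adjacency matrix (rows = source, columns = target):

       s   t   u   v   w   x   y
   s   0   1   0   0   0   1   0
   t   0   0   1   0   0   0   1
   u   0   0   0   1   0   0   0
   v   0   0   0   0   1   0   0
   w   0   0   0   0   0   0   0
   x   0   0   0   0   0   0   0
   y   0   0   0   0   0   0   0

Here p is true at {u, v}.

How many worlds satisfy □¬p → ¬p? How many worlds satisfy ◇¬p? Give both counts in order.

6 and 3

For □¬p → ¬p:
s: □¬p is T, ¬p is T. ✓
t: □¬p is F, ¬p is T. ✓
u: □¬p is F, ¬p is F. ✓
v: □¬p is T, ¬p is F. ✗
w: □¬p is T, ¬p is T. ✓
x: □¬p is T, ¬p is T. ✓
y: □¬p is T, ¬p is T. ✓
— 6 worlds.
For ◇¬p:
s: successors {t, x}; ¬p there: t:T, x:T. ✓
t: successors {u, y}; ¬p there: u:F, y:T. ✓
u: successors {v}; ¬p there: v:F. ✗
v: successors {w}; ¬p there: w:T. ✓
w: no successors, so ◇¬p fails. ✗
x: no successors, so ◇¬p fails. ✗
y: no successors, so ◇¬p fails. ✗
— 3 worlds.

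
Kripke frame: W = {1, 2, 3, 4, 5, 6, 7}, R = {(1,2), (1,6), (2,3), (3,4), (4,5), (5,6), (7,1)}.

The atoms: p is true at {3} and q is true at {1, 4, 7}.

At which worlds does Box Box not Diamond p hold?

{1, 2, 3, 4, 5, 6}

1: successors {2, 6}; Box not Diamond p there: 2:T, 6:T. ✓
2: successors {3}; Box not Diamond p there: 3:T. ✓
3: successors {4}; Box not Diamond p there: 4:T. ✓
4: successors {5}; Box not Diamond p there: 5:T. ✓
5: successors {6}; Box not Diamond p there: 6:T. ✓
6: no successors, so Box Box not Diamond p holds vacuously. ✓
7: successors {1}; Box not Diamond p there: 1:F. ✗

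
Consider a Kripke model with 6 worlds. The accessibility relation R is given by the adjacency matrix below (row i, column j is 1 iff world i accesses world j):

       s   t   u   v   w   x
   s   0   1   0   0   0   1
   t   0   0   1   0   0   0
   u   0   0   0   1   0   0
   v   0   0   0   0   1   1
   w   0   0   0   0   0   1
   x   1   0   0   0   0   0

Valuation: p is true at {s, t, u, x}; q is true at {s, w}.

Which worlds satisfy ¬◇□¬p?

s: ◇□¬p is F. ✓
t: ◇□¬p is T. ✗
u: ◇□¬p is F. ✓
v: ◇□¬p is F. ✓
w: ◇□¬p is F. ✓
x: ◇□¬p is F. ✓

{s, u, v, w, x}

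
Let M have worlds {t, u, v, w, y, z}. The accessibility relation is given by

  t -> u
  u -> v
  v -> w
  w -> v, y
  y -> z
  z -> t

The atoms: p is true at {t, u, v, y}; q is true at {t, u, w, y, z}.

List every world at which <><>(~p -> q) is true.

t: successors {u}; <>(~p -> q) there: u:T. ✓
u: successors {v}; <>(~p -> q) there: v:T. ✓
v: successors {w}; <>(~p -> q) there: w:T. ✓
w: successors {v, y}; <>(~p -> q) there: v:T, y:T. ✓
y: successors {z}; <>(~p -> q) there: z:T. ✓
z: successors {t}; <>(~p -> q) there: t:T. ✓

{t, u, v, w, y, z}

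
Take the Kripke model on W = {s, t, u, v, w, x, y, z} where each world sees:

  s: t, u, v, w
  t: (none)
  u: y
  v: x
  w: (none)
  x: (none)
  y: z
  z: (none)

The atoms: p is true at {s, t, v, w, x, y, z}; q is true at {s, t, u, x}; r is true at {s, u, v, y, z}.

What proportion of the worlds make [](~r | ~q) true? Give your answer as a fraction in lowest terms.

7/8

s: successors {t, u, v, w}; ~r | ~q there: t:T, u:F, v:T, w:T. ✗
t: no successors, so [](~r | ~q) holds vacuously. ✓
u: successors {y}; ~r | ~q there: y:T. ✓
v: successors {x}; ~r | ~q there: x:T. ✓
w: no successors, so [](~r | ~q) holds vacuously. ✓
x: no successors, so [](~r | ~q) holds vacuously. ✓
y: successors {z}; ~r | ~q there: z:T. ✓
z: no successors, so [](~r | ~q) holds vacuously. ✓
That's 7 of 8 worlds, so 7/8.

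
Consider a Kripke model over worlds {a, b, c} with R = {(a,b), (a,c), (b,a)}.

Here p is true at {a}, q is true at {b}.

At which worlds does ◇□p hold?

a: successors {b, c}; □p there: b:T, c:T. ✓
b: successors {a}; □p there: a:F. ✗
c: no successors, so ◇□p fails. ✗

{a}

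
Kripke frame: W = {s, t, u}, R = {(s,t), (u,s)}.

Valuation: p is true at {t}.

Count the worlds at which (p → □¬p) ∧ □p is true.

2

s: p → □¬p is T, □p is T. ✓
t: p → □¬p is T, □p is T. ✓
u: p → □¬p is T, □p is F. ✗
Satisfying worlds: {s, t}.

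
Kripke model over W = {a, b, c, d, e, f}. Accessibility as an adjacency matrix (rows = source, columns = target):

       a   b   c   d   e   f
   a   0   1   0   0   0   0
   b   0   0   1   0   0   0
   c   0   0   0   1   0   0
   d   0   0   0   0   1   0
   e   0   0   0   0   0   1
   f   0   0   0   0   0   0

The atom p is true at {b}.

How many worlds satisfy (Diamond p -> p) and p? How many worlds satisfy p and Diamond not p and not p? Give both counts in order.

1 and 0

For (Diamond p -> p) and p:
a: Diamond p -> p is F, p is F. ✗
b: Diamond p -> p is T, p is T. ✓
c: Diamond p -> p is T, p is F. ✗
d: Diamond p -> p is T, p is F. ✗
e: Diamond p -> p is T, p is F. ✗
f: Diamond p -> p is T, p is F. ✗
— 1 world.
For p and Diamond not p and not p:
a: p is F, Diamond not p and not p is F. ✗
b: p is T, Diamond not p and not p is F. ✗
c: p is F, Diamond not p and not p is T. ✗
d: p is F, Diamond not p and not p is T. ✗
e: p is F, Diamond not p and not p is T. ✗
f: p is F, Diamond not p and not p is F. ✗
— 0 worlds.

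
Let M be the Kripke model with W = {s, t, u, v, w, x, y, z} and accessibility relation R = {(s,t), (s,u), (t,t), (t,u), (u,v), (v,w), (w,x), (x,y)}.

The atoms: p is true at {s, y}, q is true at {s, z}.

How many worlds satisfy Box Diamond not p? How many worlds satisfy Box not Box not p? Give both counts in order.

For Box Diamond not p:
s: successors {t, u}; Diamond not p there: t:T, u:T. ✓
t: successors {t, u}; Diamond not p there: t:T, u:T. ✓
u: successors {v}; Diamond not p there: v:T. ✓
v: successors {w}; Diamond not p there: w:T. ✓
w: successors {x}; Diamond not p there: x:F. ✗
x: successors {y}; Diamond not p there: y:F. ✗
y: no successors, so Box Diamond not p holds vacuously. ✓
z: no successors, so Box Diamond not p holds vacuously. ✓
— 6 worlds.
For Box not Box not p:
s: successors {t, u}; not Box not p there: t:F, u:F. ✗
t: successors {t, u}; not Box not p there: t:F, u:F. ✗
u: successors {v}; not Box not p there: v:F. ✗
v: successors {w}; not Box not p there: w:F. ✗
w: successors {x}; not Box not p there: x:T. ✓
x: successors {y}; not Box not p there: y:F. ✗
y: no successors, so Box not Box not p holds vacuously. ✓
z: no successors, so Box not Box not p holds vacuously. ✓
— 3 worlds.

6 and 3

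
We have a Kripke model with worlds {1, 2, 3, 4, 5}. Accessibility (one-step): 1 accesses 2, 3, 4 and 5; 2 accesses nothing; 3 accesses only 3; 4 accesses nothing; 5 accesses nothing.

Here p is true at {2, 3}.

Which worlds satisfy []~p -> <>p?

{1, 3}

1: []~p is F, <>p is T. ✓
2: []~p is T, <>p is F. ✗
3: []~p is F, <>p is T. ✓
4: []~p is T, <>p is F. ✗
5: []~p is T, <>p is F. ✗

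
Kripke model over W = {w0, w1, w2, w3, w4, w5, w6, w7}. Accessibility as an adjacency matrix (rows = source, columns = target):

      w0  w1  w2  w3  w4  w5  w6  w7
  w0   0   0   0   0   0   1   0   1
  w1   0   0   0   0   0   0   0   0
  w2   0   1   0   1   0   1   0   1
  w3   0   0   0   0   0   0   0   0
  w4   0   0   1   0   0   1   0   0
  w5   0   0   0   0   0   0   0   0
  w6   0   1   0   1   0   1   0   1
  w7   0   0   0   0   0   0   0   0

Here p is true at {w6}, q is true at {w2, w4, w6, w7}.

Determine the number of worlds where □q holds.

w0: successors {w5, w7}; q there: w5:F, w7:T. ✗
w1: no successors, so □q holds vacuously. ✓
w2: successors {w1, w3, w5, w7}; q there: w1:F, w3:F, w5:F, w7:T. ✗
w3: no successors, so □q holds vacuously. ✓
w4: successors {w2, w5}; q there: w2:T, w5:F. ✗
w5: no successors, so □q holds vacuously. ✓
w6: successors {w1, w3, w5, w7}; q there: w1:F, w3:F, w5:F, w7:T. ✗
w7: no successors, so □q holds vacuously. ✓
Satisfying worlds: {w1, w3, w5, w7}.

4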